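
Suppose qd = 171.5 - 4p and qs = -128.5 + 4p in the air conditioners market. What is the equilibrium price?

Set qd = qs: 171.5 - 4p = -128.5 + 4p.
300 = 8p, so p* = 37.5.
q* = 171.5 − 4(37.5) = 21.5.

p* = 37.5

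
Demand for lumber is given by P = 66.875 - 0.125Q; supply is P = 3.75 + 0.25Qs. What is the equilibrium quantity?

Q* = 505/3

Set the two price expressions equal: 66.875 - 0.125Q = 3.75 + 0.25Q.
63.125 = 0.375Q, so Q* = 505/3.
P* = 66.875 − (0.125)(505/3) = 275/6.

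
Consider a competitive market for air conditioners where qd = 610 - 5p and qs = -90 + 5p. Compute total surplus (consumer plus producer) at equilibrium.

Total surplus = 13520

Equilibrium: 610 - 5p = -90 + 5p gives p* = 70, q* = 260.
Demand choke price: p = 122; supply starts at p = 18.
CS = ½(122 − 70)(260) = 6760; PS = ½(70 − 18)(260) = 6760.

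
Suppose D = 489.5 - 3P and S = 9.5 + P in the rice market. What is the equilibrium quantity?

Q* = 129.5

Set D = S: 489.5 - 3P = 9.5 + P.
480 = 4P, so P* = 120.
Q* = 489.5 − 3(120) = 129.5.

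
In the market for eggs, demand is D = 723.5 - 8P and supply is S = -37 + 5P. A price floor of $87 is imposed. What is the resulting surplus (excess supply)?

Equilibrium price would be P* = 58.5, so the floor at 87 binds.
At P = 87: D = 27.5, S = 398.
Surplus = 398 − 27.5 = 370.5.

Surplus = 370.5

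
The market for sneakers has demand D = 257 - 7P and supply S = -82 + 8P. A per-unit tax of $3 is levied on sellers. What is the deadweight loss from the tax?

Pre-tax equilibrium: P* = 22.6, Q* = 98.8.
Tax on sellers shifts supply to S = -82 + 8(P − 3) = -106 + 8P.
257 - 7P = -106 + 8P gives buyer price Pb = 24.2; sellers receive Ps = 24.2 − 3 = 21.2.
New quantity: Q = 257 − 7(24.2) = 87.6.
DWL = ½ × 3 × (98.8 − 87.6) = 16.8.

Deadweight loss = 16.8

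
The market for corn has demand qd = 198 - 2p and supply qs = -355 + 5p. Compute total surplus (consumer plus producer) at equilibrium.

Total surplus = 560

Equilibrium: 198 - 2p = -355 + 5p gives p* = 79, q* = 40.
Demand choke price: p = 99; supply starts at p = 71.
CS = ½(99 − 79)(40) = 400; PS = ½(79 − 71)(40) = 160.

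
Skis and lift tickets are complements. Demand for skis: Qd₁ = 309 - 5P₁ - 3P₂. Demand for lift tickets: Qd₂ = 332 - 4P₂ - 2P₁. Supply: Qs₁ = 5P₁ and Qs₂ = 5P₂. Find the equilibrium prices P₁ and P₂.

Market 1: 309 - 5P₁ - 3P₂ = 5P₁ → 10P₁ + 3P₂ = 309.
Market 2: 9P₂ + 2P₁ = 332.
Eliminating P₂: 9×(1) − 3×(2) gives 84P₁ = 1785, so P₁ = 21.25.
Back-substitute into (2): P₂ = (332 − 2×21.25) / 9 = 193/6.

P₁ = 21.25, P₂ = 193/6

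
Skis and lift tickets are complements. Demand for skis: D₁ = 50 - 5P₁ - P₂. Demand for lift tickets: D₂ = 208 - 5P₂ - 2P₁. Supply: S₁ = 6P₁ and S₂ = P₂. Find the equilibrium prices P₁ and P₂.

Market 1: 50 - 5P₁ - P₂ = 6P₁ → 11P₁ + P₂ = 50.
Market 2: 6P₂ + 2P₁ = 208.
Eliminating P₂: 6×(1) − 1×(2) gives 64P₁ = 92, so P₁ = 1.4375.
Back-substitute into (2): P₂ = (208 − 2×1.4375) / 6 = 34.1875.

P₁ = 1.4375, P₂ = 34.1875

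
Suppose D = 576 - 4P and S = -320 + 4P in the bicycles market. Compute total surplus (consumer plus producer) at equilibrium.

Equilibrium: 576 - 4P = -320 + 4P gives P* = 112, Q* = 128.
Demand choke price: P = 144; supply starts at P = 80.
CS = ½(144 − 112)(128) = 2048; PS = ½(112 − 80)(128) = 2048.

Total surplus = 4096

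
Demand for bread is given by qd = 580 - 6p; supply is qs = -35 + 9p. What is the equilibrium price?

p* = 41

Set qd = qs: 580 - 6p = -35 + 9p.
615 = 15p, so p* = 41.
q* = 580 − 6(41) = 334.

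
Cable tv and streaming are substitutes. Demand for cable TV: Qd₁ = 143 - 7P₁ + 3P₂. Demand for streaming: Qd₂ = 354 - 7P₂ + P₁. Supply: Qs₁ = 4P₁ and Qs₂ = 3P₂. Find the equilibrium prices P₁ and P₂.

P₁ = 2492/107, P₂ = 4037/107

Market 1: 143 - 7P₁ + 3P₂ = 4P₁ → 11P₁ - 3P₂ = 143.
Market 2: 10P₂ - P₁ = 354.
Eliminating P₂: 10×(1) + 3×(2) gives 107P₁ = 2492, so P₁ = 2492/107.
Back-substitute into (2): P₂ = (354 + 1×2492/107) / 10 = 4037/107.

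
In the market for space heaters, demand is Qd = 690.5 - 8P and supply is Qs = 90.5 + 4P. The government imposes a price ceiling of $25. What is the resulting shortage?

Equilibrium price would be P* = 50, so the ceiling at 25 binds.
At P = 25: Qd = 690.5 − 8(25) = 490.5, Qs = 90.5 + 4(25) = 190.5.
Shortage = 490.5 − 190.5 = 300.

Shortage = 300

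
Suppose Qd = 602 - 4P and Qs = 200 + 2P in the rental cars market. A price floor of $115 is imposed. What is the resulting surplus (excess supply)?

Surplus = 288

Equilibrium price would be P* = 67, so the floor at 115 binds.
At P = 115: Qd = 142, Qs = 430.
Surplus = 430 − 142 = 288.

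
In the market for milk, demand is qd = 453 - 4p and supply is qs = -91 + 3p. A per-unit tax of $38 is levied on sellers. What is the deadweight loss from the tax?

Deadweight loss = 8664/7

Pre-tax equilibrium: p* = 544/7, q* = 995/7.
Tax on sellers shifts supply to qs = -91 + 3(p − 38) = -205 + 3p.
453 - 4p = -205 + 3p gives buyer price pb = 94; sellers receive ps = 94 − 38 = 56.
New quantity: q = 453 − 4(94) = 77.
DWL = ½ × 38 × (995/7 − 77) = 8664/7.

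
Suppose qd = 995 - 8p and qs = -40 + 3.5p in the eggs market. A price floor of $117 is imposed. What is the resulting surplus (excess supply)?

Equilibrium price would be p* = 90, so the floor at 117 binds.
At p = 117: qd = 59, qs = 369.5.
Surplus = 369.5 − 59 = 310.5.

Surplus = 310.5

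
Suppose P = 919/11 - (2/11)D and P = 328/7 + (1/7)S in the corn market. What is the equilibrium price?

P* = 63

Set the two price expressions equal: 919/11 - (2/11)Q = 328/7 + (1/7)Q.
2825/77 = (25/77)Q, so Q* = 113.
P* = 919/11 − (2/11)(113) = 63.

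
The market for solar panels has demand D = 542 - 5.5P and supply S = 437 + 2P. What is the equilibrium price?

P* = 14

Set D = S: 542 - 5.5P = 437 + 2P.
105 = 7.5P, so P* = 14.
Q* = 542 − 5.5(14) = 465.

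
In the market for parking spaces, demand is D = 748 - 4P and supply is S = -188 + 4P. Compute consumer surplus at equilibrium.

Consumer surplus = 9800

Equilibrium: 748 - 4P = -188 + 4P gives P* = 117, Q* = 280.
Demand choke price (D = 0): P = 187.
CS = ½(187 − 117)(280) = 9800.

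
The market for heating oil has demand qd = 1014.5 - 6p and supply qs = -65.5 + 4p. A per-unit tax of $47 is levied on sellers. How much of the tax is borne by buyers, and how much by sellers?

Pre-tax equilibrium: p* = 108, q* = 366.5.
Tax on sellers shifts supply to qs = -65.5 + 4(p − 47) = -253.5 + 4p.
1014.5 - 6p = -253.5 + 4p gives buyer price pb = 126.8; sellers receive ps = 126.8 − 47 = 79.8.
New quantity: q = 1014.5 − 6(126.8) = 253.7.
Buyer burden = 126.8 − 108 = 18.8; seller burden = 108 − 79.8 = 28.2.

Buyers bear $18.8, sellers bear $28.2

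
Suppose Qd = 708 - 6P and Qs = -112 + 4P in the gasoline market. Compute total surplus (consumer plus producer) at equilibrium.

Total surplus = 9720

Equilibrium: 708 - 6P = -112 + 4P gives P* = 82, Q* = 216.
Demand choke price: P = 118; supply starts at P = 28.
CS = ½(118 − 82)(216) = 3888; PS = ½(82 − 28)(216) = 5832.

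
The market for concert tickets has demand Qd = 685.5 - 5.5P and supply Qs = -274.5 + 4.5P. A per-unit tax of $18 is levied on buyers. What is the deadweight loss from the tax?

Pre-tax equilibrium: P* = 96, Q* = 157.5.
Tax on buyers shifts demand to Qd = 685.5 − 5.5(P + 18) = 586.5 - 5.5P.
586.5 - 5.5P = -274.5 + 4.5P gives seller price Ps = 86.1; buyers pay Pb = 86.1 + 18 = 104.1.
New quantity: Q = 685.5 − 5.5(104.1) = 112.95.
DWL = ½ × 18 × (157.5 − 112.95) = 400.95.

Deadweight loss = 400.95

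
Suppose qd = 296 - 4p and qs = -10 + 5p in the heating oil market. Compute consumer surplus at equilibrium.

Consumer surplus = 3200

Equilibrium: 296 - 4p = -10 + 5p gives p* = 34, q* = 160.
Demand choke price (qd = 0): p = 74.
CS = ½(74 − 34)(160) = 3200.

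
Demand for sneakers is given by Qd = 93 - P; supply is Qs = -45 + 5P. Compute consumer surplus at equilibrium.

Equilibrium: 93 - P = -45 + 5P gives P* = 23, Q* = 70.
Demand choke price (Qd = 0): P = 93.
CS = ½(93 − 23)(70) = 2450.

Consumer surplus = 2450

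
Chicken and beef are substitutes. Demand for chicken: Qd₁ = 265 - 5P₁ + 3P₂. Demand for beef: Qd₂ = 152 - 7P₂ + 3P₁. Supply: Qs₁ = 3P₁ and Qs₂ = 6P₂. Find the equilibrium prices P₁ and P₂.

P₁ = 3901/95, P₂ = 2011/95

Market 1: 265 - 5P₁ + 3P₂ = 3P₁ → 8P₁ - 3P₂ = 265.
Market 2: 13P₂ - 3P₁ = 152.
Eliminating P₂: 13×(1) + 3×(2) gives 95P₁ = 3901, so P₁ = 3901/95.
Back-substitute into (2): P₂ = (152 + 3×3901/95) / 13 = 2011/95.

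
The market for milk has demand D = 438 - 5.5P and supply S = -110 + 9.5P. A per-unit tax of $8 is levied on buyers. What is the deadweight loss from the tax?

Deadweight loss = 1672/15

Pre-tax equilibrium: P* = 548/15, Q* = 3556/15.
Tax on buyers shifts demand to D = 438 − 5.5(P + 8) = 394 - 5.5P.
394 - 5.5P = -110 + 9.5P gives seller price Ps = 33.6; buyers pay Pb = 33.6 + 8 = 41.6.
New quantity: Q = 438 − 5.5(41.6) = 209.2.
DWL = ½ × 8 × (3556/15 − 209.2) = 1672/15.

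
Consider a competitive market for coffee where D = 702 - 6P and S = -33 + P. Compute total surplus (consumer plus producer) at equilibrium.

Total surplus = 3024

Equilibrium: 702 - 6P = -33 + P gives P* = 105, Q* = 72.
Demand choke price: P = 117; supply starts at P = 33.
CS = ½(117 − 105)(72) = 432; PS = ½(105 − 33)(72) = 2592.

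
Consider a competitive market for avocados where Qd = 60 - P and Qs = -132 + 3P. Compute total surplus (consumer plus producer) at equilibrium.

Equilibrium: 60 - P = -132 + 3P gives P* = 48, Q* = 12.
Demand choke price: P = 60; supply starts at P = 44.
CS = ½(60 − 48)(12) = 72; PS = ½(48 − 44)(12) = 24.

Total surplus = 96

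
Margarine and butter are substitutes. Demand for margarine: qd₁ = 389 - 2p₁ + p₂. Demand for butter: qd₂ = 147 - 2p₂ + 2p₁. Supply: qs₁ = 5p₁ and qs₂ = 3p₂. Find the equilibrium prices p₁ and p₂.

p₁ = 2092/33, p₂ = 1807/33

Market 1: 389 - 2p₁ + p₂ = 5p₁ → 7p₁ - p₂ = 389.
Market 2: 5p₂ - 2p₁ = 147.
Eliminating p₂: 5×(1) + 1×(2) gives 33p₁ = 2092, so p₁ = 2092/33.
Back-substitute into (2): p₂ = (147 + 2×2092/33) / 5 = 1807/33.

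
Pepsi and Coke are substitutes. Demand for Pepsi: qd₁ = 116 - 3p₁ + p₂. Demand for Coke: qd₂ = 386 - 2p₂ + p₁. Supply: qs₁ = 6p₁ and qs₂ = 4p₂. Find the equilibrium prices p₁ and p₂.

p₁ = 1082/53, p₂ = 3590/53

Market 1: 116 - 3p₁ + p₂ = 6p₁ → 9p₁ - p₂ = 116.
Market 2: 6p₂ - p₁ = 386.
Eliminating p₂: 6×(1) + 1×(2) gives 53p₁ = 1082, so p₁ = 1082/53.
Back-substitute into (2): p₂ = (386 + 1×1082/53) / 6 = 3590/53.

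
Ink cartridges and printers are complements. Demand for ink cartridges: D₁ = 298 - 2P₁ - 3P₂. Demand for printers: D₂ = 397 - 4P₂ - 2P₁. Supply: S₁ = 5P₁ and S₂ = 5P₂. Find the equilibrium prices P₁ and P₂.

Market 1: 298 - 2P₁ - 3P₂ = 5P₁ → 7P₁ + 3P₂ = 298.
Market 2: 9P₂ + 2P₁ = 397.
Eliminating P₂: 9×(1) − 3×(2) gives 57P₁ = 1491, so P₁ = 497/19.
Back-substitute into (2): P₂ = (397 − 2×497/19) / 9 = 2183/57.

P₁ = 497/19, P₂ = 2183/57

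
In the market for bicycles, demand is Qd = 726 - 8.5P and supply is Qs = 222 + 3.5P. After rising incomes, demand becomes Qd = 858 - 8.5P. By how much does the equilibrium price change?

Original equilibrium: P* = 42, Q* = 369.
New equilibrium: 858 - 8.5P = 222 + 3.5P, so 636 = 12P and P' = 53; Q' = 858 − 8.5(53) = 407.5.
Change in price: 53 − 42 = 11.

ΔP = 11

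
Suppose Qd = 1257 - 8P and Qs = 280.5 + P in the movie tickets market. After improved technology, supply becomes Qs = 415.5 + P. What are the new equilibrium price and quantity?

Original equilibrium: P* = 108.5, Q* = 389.
New equilibrium: 1257 - 8P = 415.5 + P, so 841.5 = 9P and P' = 93.5; Q' = 1257 − 8(93.5) = 509.

P' = 93.5, Q' = 509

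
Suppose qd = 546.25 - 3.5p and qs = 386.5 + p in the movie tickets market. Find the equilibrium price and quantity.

Set qd = qs: 546.25 - 3.5p = 386.5 + p.
159.75 = 4.5p, so p* = 35.5.
q* = 546.25 − 3.5(35.5) = 422.

p* = 35.5, q* = 422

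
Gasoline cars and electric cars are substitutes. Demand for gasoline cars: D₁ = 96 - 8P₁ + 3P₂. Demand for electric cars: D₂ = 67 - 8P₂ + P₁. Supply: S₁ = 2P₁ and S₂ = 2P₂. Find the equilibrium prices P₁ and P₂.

P₁ = 1161/97, P₂ = 766/97

Market 1: 96 - 8P₁ + 3P₂ = 2P₁ → 10P₁ - 3P₂ = 96.
Market 2: 10P₂ - P₁ = 67.
Eliminating P₂: 10×(1) + 3×(2) gives 97P₁ = 1161, so P₁ = 1161/97.
Back-substitute into (2): P₂ = (67 + 1×1161/97) / 10 = 766/97.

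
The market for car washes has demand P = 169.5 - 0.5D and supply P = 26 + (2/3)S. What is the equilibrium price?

P* = 108

Set the two price expressions equal: 169.5 - 0.5Q = 26 + (2/3)Q.
143.5 = (7/6)Q, so Q* = 123.
P* = 169.5 − (0.5)(123) = 108.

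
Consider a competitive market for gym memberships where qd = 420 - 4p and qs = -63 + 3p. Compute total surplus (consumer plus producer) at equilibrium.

Equilibrium: 420 - 4p = -63 + 3p gives p* = 69, q* = 144.
Demand choke price: p = 105; supply starts at p = 21.
CS = ½(105 − 69)(144) = 2592; PS = ½(69 − 21)(144) = 3456.

Total surplus = 6048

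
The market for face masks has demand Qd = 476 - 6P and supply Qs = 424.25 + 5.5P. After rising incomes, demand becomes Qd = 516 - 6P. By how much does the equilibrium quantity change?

ΔQ = 440/23

Original equilibrium: P* = 4.5, Q* = 449.
New equilibrium: 516 - 6P = 424.25 + 5.5P, so 91.75 = 11.5P and P' = 367/46; Q' = 516 − 6(367/46) = 10767/23.
Change in quantity: 10767/23 − 449 = 440/23.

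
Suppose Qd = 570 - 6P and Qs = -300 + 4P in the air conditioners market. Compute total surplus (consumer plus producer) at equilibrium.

Total surplus = 480

Equilibrium: 570 - 6P = -300 + 4P gives P* = 87, Q* = 48.
Demand choke price: P = 95; supply starts at P = 75.
CS = ½(95 − 87)(48) = 192; PS = ½(87 − 75)(48) = 288.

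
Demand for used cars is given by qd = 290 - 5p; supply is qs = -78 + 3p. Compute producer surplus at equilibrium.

Producer surplus = 600

Equilibrium: 290 - 5p = -78 + 3p gives p* = 46, q* = 60.
Supply starts at p = 26 (where qs = 0).
PS = ½(46 − 26)(60) = 600.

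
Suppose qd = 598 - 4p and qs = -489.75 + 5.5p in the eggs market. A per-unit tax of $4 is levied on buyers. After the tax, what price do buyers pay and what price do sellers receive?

Pre-tax equilibrium: p* = 114.5, q* = 140.
Tax on buyers shifts demand to qd = 598 − 4(p + 4) = 582 - 4p.
582 - 4p = -489.75 + 5.5p gives seller price ps = 4287/38; buyers pay pb = 4287/38 + 4 = 4439/38.
New quantity: q = 598 − 4(4439/38) = 2484/19.

Buyers pay 4439/38, sellers receive 4287/38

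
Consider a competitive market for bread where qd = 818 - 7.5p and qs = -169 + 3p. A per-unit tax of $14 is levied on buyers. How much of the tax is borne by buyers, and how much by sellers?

Pre-tax equilibrium: p* = 94, q* = 113.
Tax on buyers shifts demand to qd = 818 − 7.5(p + 14) = 713 - 7.5p.
713 - 7.5p = -169 + 3p gives seller price ps = 84; buyers pay pb = 84 + 14 = 98.
New quantity: q = 818 − 7.5(98) = 83.
Buyer burden = 98 − 94 = 4; seller burden = 94 − 84 = 10.

Buyers bear $4, sellers bear $10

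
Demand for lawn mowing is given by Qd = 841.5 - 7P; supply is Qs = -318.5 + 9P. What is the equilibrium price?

Set Qd = Qs: 841.5 - 7P = -318.5 + 9P.
1160 = 16P, so P* = 72.5.
Q* = 841.5 − 7(72.5) = 334.

P* = 72.5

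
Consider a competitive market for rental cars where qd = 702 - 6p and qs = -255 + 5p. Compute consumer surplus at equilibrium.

Equilibrium: 702 - 6p = -255 + 5p gives p* = 87, q* = 180.
Demand choke price (qd = 0): p = 117.
CS = ½(117 − 87)(180) = 2700.

Consumer surplus = 2700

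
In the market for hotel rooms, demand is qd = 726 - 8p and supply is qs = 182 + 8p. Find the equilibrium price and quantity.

p* = 34, q* = 454

Set qd = qs: 726 - 8p = 182 + 8p.
544 = 16p, so p* = 34.
q* = 726 − 8(34) = 454.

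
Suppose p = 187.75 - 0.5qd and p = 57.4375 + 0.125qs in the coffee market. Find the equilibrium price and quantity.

p* = 83.5, q* = 208.5

Set the two price expressions equal: 187.75 - 0.5q = 57.4375 + 0.125q.
130.3125 = 0.625q, so q* = 208.5.
p* = 187.75 − (0.5)(208.5) = 83.5.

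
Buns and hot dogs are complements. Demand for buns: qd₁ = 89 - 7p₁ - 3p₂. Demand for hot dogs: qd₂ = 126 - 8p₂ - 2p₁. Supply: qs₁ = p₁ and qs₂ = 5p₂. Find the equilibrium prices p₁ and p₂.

p₁ = 779/98, p₂ = 415/49

Market 1: 89 - 7p₁ - 3p₂ = p₁ → 8p₁ + 3p₂ = 89.
Market 2: 13p₂ + 2p₁ = 126.
Eliminating p₂: 13×(1) − 3×(2) gives 98p₁ = 779, so p₁ = 779/98.
Back-substitute into (2): p₂ = (126 − 2×779/98) / 13 = 415/49.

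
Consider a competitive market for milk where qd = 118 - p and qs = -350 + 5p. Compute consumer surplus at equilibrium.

Equilibrium: 118 - p = -350 + 5p gives p* = 78, q* = 40.
Demand choke price (qd = 0): p = 118.
CS = ½(118 − 78)(40) = 800.

Consumer surplus = 800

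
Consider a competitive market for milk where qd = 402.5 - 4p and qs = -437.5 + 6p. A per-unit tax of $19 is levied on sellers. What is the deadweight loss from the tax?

Pre-tax equilibrium: p* = 84, q* = 66.5.
Tax on sellers shifts supply to qs = -437.5 + 6(p − 19) = -551.5 + 6p.
402.5 - 4p = -551.5 + 6p gives buyer price pb = 95.4; sellers receive ps = 95.4 − 19 = 76.4.
New quantity: q = 402.5 − 4(95.4) = 20.9.
DWL = ½ × 19 × (66.5 − 20.9) = 433.2.

Deadweight loss = 433.2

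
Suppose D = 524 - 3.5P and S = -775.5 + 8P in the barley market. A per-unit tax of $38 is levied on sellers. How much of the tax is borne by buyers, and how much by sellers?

Buyers bear 608/23, sellers bear 266/23

Pre-tax equilibrium: P* = 113, Q* = 128.5.
Tax on sellers shifts supply to S = -775.5 + 8(P − 38) = -1079.5 + 8P.
524 - 3.5P = -1079.5 + 8P gives buyer price Pb = 3207/23; sellers receive Ps = 3207/23 − 38 = 2333/23.
New quantity: Q = 524 − 3.5(3207/23) = 1655/46.
Buyer burden = 3207/23 − 113 = 608/23; seller burden = 113 − 2333/23 = 266/23.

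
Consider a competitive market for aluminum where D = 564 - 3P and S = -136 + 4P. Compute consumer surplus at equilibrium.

Consumer surplus = 11616

Equilibrium: 564 - 3P = -136 + 4P gives P* = 100, Q* = 264.
Demand choke price (D = 0): P = 188.
CS = ½(188 − 100)(264) = 11616.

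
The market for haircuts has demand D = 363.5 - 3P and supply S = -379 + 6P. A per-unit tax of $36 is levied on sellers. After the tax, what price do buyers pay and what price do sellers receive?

Pre-tax equilibrium: P* = 82.5, Q* = 116.
Tax on sellers shifts supply to S = -379 + 6(P − 36) = -595 + 6P.
363.5 - 3P = -595 + 6P gives buyer price Pb = 106.5; sellers receive Ps = 106.5 − 36 = 70.5.
New quantity: Q = 363.5 − 3(106.5) = 44.

Buyers pay $106.5, sellers receive $70.5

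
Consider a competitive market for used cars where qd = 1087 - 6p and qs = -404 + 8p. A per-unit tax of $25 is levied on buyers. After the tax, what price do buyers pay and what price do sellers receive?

Pre-tax equilibrium: p* = 106.5, q* = 448.
Tax on buyers shifts demand to qd = 1087 − 6(p + 25) = 937 - 6p.
937 - 6p = -404 + 8p gives seller price ps = 1341/14; buyers pay pb = 1341/14 + 25 = 1691/14.
New quantity: q = 1087 − 6(1691/14) = 2536/7.

Buyers pay 1691/14, sellers receive 1341/14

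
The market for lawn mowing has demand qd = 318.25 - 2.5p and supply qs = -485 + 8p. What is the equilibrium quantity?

Set qd = qs: 318.25 - 2.5p = -485 + 8p.
803.25 = 10.5p, so p* = 76.5.
q* = 318.25 − 2.5(76.5) = 127.

q* = 127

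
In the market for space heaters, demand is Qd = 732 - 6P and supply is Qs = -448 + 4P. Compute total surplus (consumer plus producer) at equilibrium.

Equilibrium: 732 - 6P = -448 + 4P gives P* = 118, Q* = 24.
Demand choke price: P = 122; supply starts at P = 112.
CS = ½(122 − 118)(24) = 48; PS = ½(118 − 112)(24) = 72.

Total surplus = 120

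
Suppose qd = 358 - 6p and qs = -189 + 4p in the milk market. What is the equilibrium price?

p* = 54.7

Set qd = qs: 358 - 6p = -189 + 4p.
547 = 10p, so p* = 54.7.
q* = 358 − 6(54.7) = 29.8.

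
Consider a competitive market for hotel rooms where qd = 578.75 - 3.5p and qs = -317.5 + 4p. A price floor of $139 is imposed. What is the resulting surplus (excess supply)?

Surplus = 146.25

Equilibrium price would be p* = 119.5, so the floor at 139 binds.
At p = 139: qd = 92.25, qs = 238.5.
Surplus = 238.5 − 92.25 = 146.25.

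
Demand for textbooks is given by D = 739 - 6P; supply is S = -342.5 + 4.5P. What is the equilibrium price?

Set D = S: 739 - 6P = -342.5 + 4.5P.
1081.5 = 10.5P, so P* = 103.
Q* = 739 − 6(103) = 121.

P* = 103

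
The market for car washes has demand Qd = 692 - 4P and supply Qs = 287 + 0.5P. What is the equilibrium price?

Set Qd = Qs: 692 - 4P = 287 + 0.5P.
405 = 4.5P, so P* = 90.
Q* = 692 − 4(90) = 332.

P* = 90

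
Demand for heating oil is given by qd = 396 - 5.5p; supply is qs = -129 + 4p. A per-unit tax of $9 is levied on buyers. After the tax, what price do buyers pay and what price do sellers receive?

Pre-tax equilibrium: p* = 1050/19, q* = 1749/19.
Tax on buyers shifts demand to qd = 396 − 5.5(p + 9) = 346.5 - 5.5p.
346.5 - 5.5p = -129 + 4p gives seller price ps = 951/19; buyers pay pb = 951/19 + 9 = 1122/19.
New quantity: q = 396 − 5.5(1122/19) = 1353/19.

Buyers pay 1122/19, sellers receive 951/19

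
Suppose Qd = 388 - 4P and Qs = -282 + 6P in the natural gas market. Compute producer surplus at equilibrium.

Producer surplus = 1200

Equilibrium: 388 - 4P = -282 + 6P gives P* = 67, Q* = 120.
Supply starts at P = 47 (where Qs = 0).
PS = ½(67 − 47)(120) = 1200.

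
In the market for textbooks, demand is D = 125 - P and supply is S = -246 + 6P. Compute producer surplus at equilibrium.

Equilibrium: 125 - P = -246 + 6P gives P* = 53, Q* = 72.
Supply starts at P = 41 (where S = 0).
PS = ½(53 − 41)(72) = 432.

Producer surplus = 432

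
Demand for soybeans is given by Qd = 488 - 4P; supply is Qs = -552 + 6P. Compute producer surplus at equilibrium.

Producer surplus = 432

Equilibrium: 488 - 4P = -552 + 6P gives P* = 104, Q* = 72.
Supply starts at P = 92 (where Qs = 0).
PS = ½(104 − 92)(72) = 432.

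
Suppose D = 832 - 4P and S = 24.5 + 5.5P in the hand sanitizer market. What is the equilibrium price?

P* = 85

Set D = S: 832 - 4P = 24.5 + 5.5P.
807.5 = 9.5P, so P* = 85.
Q* = 832 − 4(85) = 492.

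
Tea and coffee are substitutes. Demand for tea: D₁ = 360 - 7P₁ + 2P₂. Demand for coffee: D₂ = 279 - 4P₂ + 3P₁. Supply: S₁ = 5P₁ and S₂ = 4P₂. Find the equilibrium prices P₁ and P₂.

P₁ = 38.2, P₂ = 49.2

Market 1: 360 - 7P₁ + 2P₂ = 5P₁ → 12P₁ - 2P₂ = 360.
Market 2: 8P₂ - 3P₁ = 279.
Eliminating P₂: 8×(1) + 2×(2) gives 90P₁ = 3438, so P₁ = 38.2.
Back-substitute into (2): P₂ = (279 + 3×38.2) / 8 = 49.2.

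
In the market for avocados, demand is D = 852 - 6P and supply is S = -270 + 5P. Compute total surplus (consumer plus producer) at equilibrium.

Total surplus = 10560

Equilibrium: 852 - 6P = -270 + 5P gives P* = 102, Q* = 240.
Demand choke price: P = 142; supply starts at P = 54.
CS = ½(142 − 102)(240) = 4800; PS = ½(102 − 54)(240) = 5760.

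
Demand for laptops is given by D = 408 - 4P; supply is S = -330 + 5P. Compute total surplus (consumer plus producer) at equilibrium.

Total surplus = 1440

Equilibrium: 408 - 4P = -330 + 5P gives P* = 82, Q* = 80.
Demand choke price: P = 102; supply starts at P = 66.
CS = ½(102 − 82)(80) = 800; PS = ½(82 − 66)(80) = 640.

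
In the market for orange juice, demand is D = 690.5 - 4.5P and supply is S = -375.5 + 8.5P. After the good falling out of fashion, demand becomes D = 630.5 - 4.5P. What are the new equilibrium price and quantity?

Original equilibrium: P* = 82, Q* = 321.5.
New equilibrium: 630.5 - 4.5P = -375.5 + 8.5P, so 1006 = 13P and P' = 1006/13; Q' = 630.5 − 4.5(1006/13) = 7339/26.

P' = 1006/13, Q' = 7339/26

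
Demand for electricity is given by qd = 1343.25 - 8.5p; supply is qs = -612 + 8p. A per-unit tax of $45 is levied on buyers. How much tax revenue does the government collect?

Pre-tax equilibrium: p* = 118.5, q* = 336.
Tax on buyers shifts demand to qd = 1343.25 − 8.5(p + 45) = 960.75 - 8.5p.
960.75 - 8.5p = -612 + 8p gives seller price ps = 2097/22; buyers pay pb = 2097/22 + 45 = 3087/22.
New quantity: q = 1343.25 − 8.5(3087/22) = 1656/11.
Revenue = 45 × 1656/11 = 74520/11.

Tax revenue = 74520/11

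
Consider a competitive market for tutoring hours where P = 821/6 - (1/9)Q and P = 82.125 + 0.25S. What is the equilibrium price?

Set the two price expressions equal: 821/6 - (1/9)Q = 82.125 + 0.25Q.
1313/24 = (13/36)Q, so Q* = 151.5.
P* = 821/6 − (1/9)(151.5) = 120.

P* = 120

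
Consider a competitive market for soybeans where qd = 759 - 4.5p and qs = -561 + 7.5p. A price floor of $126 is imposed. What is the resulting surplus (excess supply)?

Surplus = 192

Equilibrium price would be p* = 110, so the floor at 126 binds.
At p = 126: qd = 192, qs = 384.
Surplus = 384 − 192 = 192.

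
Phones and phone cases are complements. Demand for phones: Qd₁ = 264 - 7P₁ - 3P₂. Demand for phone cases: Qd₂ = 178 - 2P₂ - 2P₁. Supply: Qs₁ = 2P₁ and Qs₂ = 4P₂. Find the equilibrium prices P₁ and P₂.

P₁ = 21.875, P₂ = 22.375

Market 1: 264 - 7P₁ - 3P₂ = 2P₁ → 9P₁ + 3P₂ = 264.
Market 2: 6P₂ + 2P₁ = 178.
Eliminating P₂: 6×(1) − 3×(2) gives 48P₁ = 1050, so P₁ = 21.875.
Back-substitute into (2): P₂ = (178 − 2×21.875) / 6 = 22.375.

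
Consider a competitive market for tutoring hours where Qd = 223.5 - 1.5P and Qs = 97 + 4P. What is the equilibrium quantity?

Set Qd = Qs: 223.5 - 1.5P = 97 + 4P.
126.5 = 5.5P, so P* = 23.
Q* = 223.5 − 1.5(23) = 189.

Q* = 189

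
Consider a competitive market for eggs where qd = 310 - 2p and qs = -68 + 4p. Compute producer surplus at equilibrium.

Equilibrium: 310 - 2p = -68 + 4p gives p* = 63, q* = 184.
Supply starts at p = 17 (where qs = 0).
PS = ½(63 − 17)(184) = 4232.

Producer surplus = 4232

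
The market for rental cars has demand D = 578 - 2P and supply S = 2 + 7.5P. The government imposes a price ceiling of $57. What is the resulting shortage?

Shortage = 34.5

Equilibrium price would be P* = 1152/19, so the ceiling at 57 binds.
At P = 57: D = 578 − 2(57) = 464, S = 2 + 7.5(57) = 429.5.
Shortage = 464 − 429.5 = 34.5.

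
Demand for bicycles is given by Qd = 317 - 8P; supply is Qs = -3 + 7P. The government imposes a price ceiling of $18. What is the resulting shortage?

Shortage = 50

Equilibrium price would be P* = 64/3, so the ceiling at 18 binds.
At P = 18: Qd = 317 − 8(18) = 173, Qs = -3 + 7(18) = 123.
Shortage = 173 − 123 = 50.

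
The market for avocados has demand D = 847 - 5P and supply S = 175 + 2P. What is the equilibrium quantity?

Q* = 367

Set D = S: 847 - 5P = 175 + 2P.
672 = 7P, so P* = 96.
Q* = 847 − 5(96) = 367.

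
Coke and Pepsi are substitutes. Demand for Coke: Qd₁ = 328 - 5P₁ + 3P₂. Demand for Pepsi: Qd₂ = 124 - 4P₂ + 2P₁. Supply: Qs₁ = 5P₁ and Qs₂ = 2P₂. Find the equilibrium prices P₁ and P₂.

P₁ = 130/3, P₂ = 316/9

Market 1: 328 - 5P₁ + 3P₂ = 5P₁ → 10P₁ - 3P₂ = 328.
Market 2: 6P₂ - 2P₁ = 124.
Eliminating P₂: 6×(1) + 3×(2) gives 54P₁ = 2340, so P₁ = 130/3.
Back-substitute into (2): P₂ = (124 + 2×130/3) / 6 = 316/9.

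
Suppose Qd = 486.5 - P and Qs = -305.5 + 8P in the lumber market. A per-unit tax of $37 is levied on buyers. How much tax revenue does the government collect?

Tax revenue = 243497/18

Pre-tax equilibrium: P* = 88, Q* = 398.5.
Tax on buyers shifts demand to Qd = 486.5 − 1(P + 37) = 449.5 - P.
449.5 - P = -305.5 + 8P gives seller price Ps = 755/9; buyers pay Pb = 755/9 + 37 = 1088/9.
New quantity: Q = 486.5 − 1(1088/9) = 6581/18.
Revenue = 37 × 6581/18 = 243497/18.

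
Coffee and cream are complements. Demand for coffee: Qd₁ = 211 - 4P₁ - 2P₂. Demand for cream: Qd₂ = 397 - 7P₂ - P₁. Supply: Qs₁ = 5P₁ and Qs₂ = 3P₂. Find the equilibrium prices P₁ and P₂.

P₁ = 329/22, P₂ = 1681/44

Market 1: 211 - 4P₁ - 2P₂ = 5P₁ → 9P₁ + 2P₂ = 211.
Market 2: 10P₂ + P₁ = 397.
Eliminating P₂: 10×(1) − 2×(2) gives 88P₁ = 1316, so P₁ = 329/22.
Back-substitute into (2): P₂ = (397 − 1×329/22) / 10 = 1681/44.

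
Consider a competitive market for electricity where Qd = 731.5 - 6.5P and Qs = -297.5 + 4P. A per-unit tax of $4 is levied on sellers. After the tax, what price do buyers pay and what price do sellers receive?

Pre-tax equilibrium: P* = 98, Q* = 94.5.
Tax on sellers shifts supply to Qs = -297.5 + 4(P − 4) = -313.5 + 4P.
731.5 - 6.5P = -313.5 + 4P gives buyer price Pb = 2090/21; sellers receive Ps = 2090/21 − 4 = 2006/21.
New quantity: Q = 731.5 − 6.5(2090/21) = 3553/42.

Buyers pay 2090/21, sellers receive 2006/21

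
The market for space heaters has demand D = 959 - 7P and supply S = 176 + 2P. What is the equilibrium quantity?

Q* = 350

Set D = S: 959 - 7P = 176 + 2P.
783 = 9P, so P* = 87.
Q* = 959 − 7(87) = 350.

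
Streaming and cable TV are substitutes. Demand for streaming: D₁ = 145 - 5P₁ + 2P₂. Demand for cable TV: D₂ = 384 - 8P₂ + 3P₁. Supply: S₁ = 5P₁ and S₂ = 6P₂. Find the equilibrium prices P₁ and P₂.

Market 1: 145 - 5P₁ + 2P₂ = 5P₁ → 10P₁ - 2P₂ = 145.
Market 2: 14P₂ - 3P₁ = 384.
Eliminating P₂: 14×(1) + 2×(2) gives 134P₁ = 2798, so P₁ = 1399/67.
Back-substitute into (2): P₂ = (384 + 3×1399/67) / 14 = 4275/134.

P₁ = 1399/67, P₂ = 4275/134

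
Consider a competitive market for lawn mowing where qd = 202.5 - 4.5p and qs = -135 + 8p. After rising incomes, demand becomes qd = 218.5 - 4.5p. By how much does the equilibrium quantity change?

Original equilibrium: p* = 27, q* = 81.
New equilibrium: 218.5 - 4.5p = -135 + 8p, so 353.5 = 12.5p and p' = 28.28; q' = 218.5 − 4.5(28.28) = 91.24.
Change in quantity: 91.24 − 81 = 10.24.

Δq = 10.24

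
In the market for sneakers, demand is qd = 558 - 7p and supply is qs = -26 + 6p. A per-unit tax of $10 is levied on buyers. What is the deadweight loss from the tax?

Pre-tax equilibrium: p* = 584/13, q* = 3166/13.
Tax on buyers shifts demand to qd = 558 − 7(p + 10) = 488 - 7p.
488 - 7p = -26 + 6p gives seller price ps = 514/13; buyers pay pb = 514/13 + 10 = 644/13.
New quantity: q = 558 − 7(644/13) = 2746/13.
DWL = ½ × 10 × (3166/13 − 2746/13) = 2100/13.

Deadweight loss = 2100/13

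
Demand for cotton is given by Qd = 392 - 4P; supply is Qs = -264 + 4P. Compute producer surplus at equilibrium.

Equilibrium: 392 - 4P = -264 + 4P gives P* = 82, Q* = 64.
Supply starts at P = 66 (where Qs = 0).
PS = ½(82 − 66)(64) = 512.

Producer surplus = 512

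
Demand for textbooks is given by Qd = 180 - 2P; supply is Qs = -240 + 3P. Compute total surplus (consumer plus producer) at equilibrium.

Total surplus = 60

Equilibrium: 180 - 2P = -240 + 3P gives P* = 84, Q* = 12.
Demand choke price: P = 90; supply starts at P = 80.
CS = ½(90 − 84)(12) = 36; PS = ½(84 − 80)(12) = 24.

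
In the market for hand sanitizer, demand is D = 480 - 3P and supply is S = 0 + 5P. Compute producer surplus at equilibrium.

Equilibrium: 480 - 3P = 0 + 5P gives P* = 60, Q* = 300.
Supply starts at P = 0 (where S = 0).
PS = ½(60 − 0)(300) = 9000.

Producer surplus = 9000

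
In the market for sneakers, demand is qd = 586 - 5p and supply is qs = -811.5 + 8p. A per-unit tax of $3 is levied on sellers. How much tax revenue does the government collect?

Tax revenue = 3063/26

Pre-tax equilibrium: p* = 107.5, q* = 48.5.
Tax on sellers shifts supply to qs = -811.5 + 8(p − 3) = -835.5 + 8p.
586 - 5p = -835.5 + 8p gives buyer price pb = 2843/26; sellers receive ps = 2843/26 − 3 = 2765/26.
New quantity: q = 586 − 5(2843/26) = 1021/26.
Revenue = 3 × 1021/26 = 3063/26.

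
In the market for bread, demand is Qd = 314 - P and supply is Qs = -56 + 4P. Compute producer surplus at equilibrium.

Equilibrium: 314 - P = -56 + 4P gives P* = 74, Q* = 240.
Supply starts at P = 14 (where Qs = 0).
PS = ½(74 − 14)(240) = 7200.

Producer surplus = 7200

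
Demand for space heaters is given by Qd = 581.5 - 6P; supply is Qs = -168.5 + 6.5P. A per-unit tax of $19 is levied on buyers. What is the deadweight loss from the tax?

Deadweight loss = 563.16

Pre-tax equilibrium: P* = 60, Q* = 221.5.
Tax on buyers shifts demand to Qd = 581.5 − 6(P + 19) = 467.5 - 6P.
467.5 - 6P = -168.5 + 6.5P gives seller price Ps = 50.88; buyers pay Pb = 50.88 + 19 = 69.88.
New quantity: Q = 581.5 − 6(69.88) = 162.22.
DWL = ½ × 19 × (221.5 − 162.22) = 563.16.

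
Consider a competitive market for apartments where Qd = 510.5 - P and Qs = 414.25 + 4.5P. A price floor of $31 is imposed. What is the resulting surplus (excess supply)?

Equilibrium price would be P* = 17.5, so the floor at 31 binds.
At P = 31: Qd = 479.5, Qs = 553.75.
Surplus = 553.75 − 479.5 = 74.25.

Surplus = 74.25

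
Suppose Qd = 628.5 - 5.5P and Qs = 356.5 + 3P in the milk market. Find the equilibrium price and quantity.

Set Qd = Qs: 628.5 - 5.5P = 356.5 + 3P.
272 = 8.5P, so P* = 32.
Q* = 628.5 − 5.5(32) = 452.5.

P* = 32, Q* = 452.5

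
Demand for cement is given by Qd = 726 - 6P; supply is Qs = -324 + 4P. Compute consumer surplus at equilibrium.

Consumer surplus = 768

Equilibrium: 726 - 6P = -324 + 4P gives P* = 105, Q* = 96.
Demand choke price (Qd = 0): P = 121.
CS = ½(121 − 105)(96) = 768.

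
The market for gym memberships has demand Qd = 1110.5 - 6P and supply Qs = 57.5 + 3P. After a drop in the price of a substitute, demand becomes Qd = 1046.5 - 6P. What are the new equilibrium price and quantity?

P' = 989/9, Q' = 2323/6

Original equilibrium: P* = 117, Q* = 408.5.
New equilibrium: 1046.5 - 6P = 57.5 + 3P, so 989 = 9P and P' = 989/9; Q' = 1046.5 − 6(989/9) = 2323/6.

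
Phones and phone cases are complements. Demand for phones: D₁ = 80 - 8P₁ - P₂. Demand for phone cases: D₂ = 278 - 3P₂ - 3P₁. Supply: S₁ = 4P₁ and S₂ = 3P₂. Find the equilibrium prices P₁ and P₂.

Market 1: 80 - 8P₁ - P₂ = 4P₁ → 12P₁ + P₂ = 80.
Market 2: 6P₂ + 3P₁ = 278.
Eliminating P₂: 6×(1) − 1×(2) gives 69P₁ = 202, so P₁ = 202/69.
Back-substitute into (2): P₂ = (278 − 3×202/69) / 6 = 1032/23.

P₁ = 202/69, P₂ = 1032/23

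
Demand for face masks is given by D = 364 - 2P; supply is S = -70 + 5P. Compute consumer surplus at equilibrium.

Equilibrium: 364 - 2P = -70 + 5P gives P* = 62, Q* = 240.
Demand choke price (D = 0): P = 182.
CS = ½(182 − 62)(240) = 14400.

Consumer surplus = 14400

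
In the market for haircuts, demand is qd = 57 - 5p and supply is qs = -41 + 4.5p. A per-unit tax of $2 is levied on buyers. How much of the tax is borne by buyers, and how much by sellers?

Pre-tax equilibrium: p* = 196/19, q* = 103/19.
Tax on buyers shifts demand to qd = 57 − 5(p + 2) = 47 - 5p.
47 - 5p = -41 + 4.5p gives seller price ps = 176/19; buyers pay pb = 176/19 + 2 = 214/19.
New quantity: q = 57 − 5(214/19) = 13/19.
Buyer burden = 214/19 − 196/19 = 18/19; seller burden = 196/19 − 176/19 = 20/19.

Buyers bear 18/19, sellers bear 20/19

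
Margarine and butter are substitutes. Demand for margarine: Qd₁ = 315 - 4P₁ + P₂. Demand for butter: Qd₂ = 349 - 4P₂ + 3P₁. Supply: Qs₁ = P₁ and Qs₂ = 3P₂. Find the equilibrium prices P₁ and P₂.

P₁ = 79.8125, P₂ = 84.0625

Market 1: 315 - 4P₁ + P₂ = P₁ → 5P₁ - P₂ = 315.
Market 2: 7P₂ - 3P₁ = 349.
Eliminating P₂: 7×(1) + 1×(2) gives 32P₁ = 2554, so P₁ = 79.8125.
Back-substitute into (2): P₂ = (349 + 3×79.8125) / 7 = 84.0625.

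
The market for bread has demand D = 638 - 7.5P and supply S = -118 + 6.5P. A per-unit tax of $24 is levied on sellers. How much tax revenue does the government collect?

Pre-tax equilibrium: P* = 54, Q* = 233.
Tax on sellers shifts supply to S = -118 + 6.5(P − 24) = -274 + 6.5P.
638 - 7.5P = -274 + 6.5P gives buyer price Pb = 456/7; sellers receive Ps = 456/7 − 24 = 288/7.
New quantity: Q = 638 − 7.5(456/7) = 1046/7.
Revenue = 24 × 1046/7 = 25104/7.

Tax revenue = 25104/7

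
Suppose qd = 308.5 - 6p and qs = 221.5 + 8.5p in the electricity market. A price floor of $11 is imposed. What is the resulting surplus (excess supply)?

Equilibrium price would be p* = 6, so the floor at 11 binds.
At p = 11: qd = 242.5, qs = 315.
Surplus = 315 − 242.5 = 72.5.

Surplus = 72.5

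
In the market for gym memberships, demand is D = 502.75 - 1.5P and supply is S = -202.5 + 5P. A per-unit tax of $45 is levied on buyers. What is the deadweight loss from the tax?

Pre-tax equilibrium: P* = 108.5, Q* = 340.
Tax on buyers shifts demand to D = 502.75 − 1.5(P + 45) = 435.25 - 1.5P.
435.25 - 1.5P = -202.5 + 5P gives seller price Ps = 2551/26; buyers pay Pb = 2551/26 + 45 = 3721/26.
New quantity: Q = 502.75 − 1.5(3721/26) = 3745/13.
DWL = ½ × 45 × (340 − 3745/13) = 30375/26.

Deadweight loss = 30375/26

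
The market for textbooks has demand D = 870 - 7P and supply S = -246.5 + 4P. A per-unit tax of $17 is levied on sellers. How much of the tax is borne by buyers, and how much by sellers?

Buyers bear 68/11, sellers bear 119/11

Pre-tax equilibrium: P* = 101.5, Q* = 159.5.
Tax on sellers shifts supply to S = -246.5 + 4(P − 17) = -314.5 + 4P.
870 - 7P = -314.5 + 4P gives buyer price Pb = 2369/22; sellers receive Ps = 2369/22 − 17 = 1995/22.
New quantity: Q = 870 − 7(2369/22) = 2557/22.
Buyer burden = 2369/22 − 101.5 = 68/11; seller burden = 101.5 − 1995/22 = 119/11.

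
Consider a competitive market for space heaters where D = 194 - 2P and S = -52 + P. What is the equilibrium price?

Set D = S: 194 - 2P = -52 + P.
246 = 3P, so P* = 82.
Q* = 194 − 2(82) = 30.

P* = 82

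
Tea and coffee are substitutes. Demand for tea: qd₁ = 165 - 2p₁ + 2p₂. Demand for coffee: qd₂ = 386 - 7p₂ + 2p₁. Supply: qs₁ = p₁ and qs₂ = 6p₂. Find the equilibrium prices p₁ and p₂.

p₁ = 2917/35, p₂ = 1488/35

Market 1: 165 - 2p₁ + 2p₂ = p₁ → 3p₁ - 2p₂ = 165.
Market 2: 13p₂ - 2p₁ = 386.
Eliminating p₂: 13×(1) + 2×(2) gives 35p₁ = 2917, so p₁ = 2917/35.
Back-substitute into (2): p₂ = (386 + 2×2917/35) / 13 = 1488/35.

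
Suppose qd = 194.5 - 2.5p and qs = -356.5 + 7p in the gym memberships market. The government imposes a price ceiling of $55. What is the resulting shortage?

Equilibrium price would be p* = 58, so the ceiling at 55 binds.
At p = 55: qd = 194.5 − 2.5(55) = 57, qs = -356.5 + 7(55) = 28.5.
Shortage = 57 − 28.5 = 28.5.

Shortage = 28.5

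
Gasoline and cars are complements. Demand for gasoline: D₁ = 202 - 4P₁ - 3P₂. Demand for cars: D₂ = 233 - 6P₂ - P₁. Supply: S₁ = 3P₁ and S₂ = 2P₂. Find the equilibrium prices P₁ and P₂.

P₁ = 917/53, P₂ = 1429/53

Market 1: 202 - 4P₁ - 3P₂ = 3P₁ → 7P₁ + 3P₂ = 202.
Market 2: 8P₂ + P₁ = 233.
Eliminating P₂: 8×(1) − 3×(2) gives 53P₁ = 917, so P₁ = 917/53.
Back-substitute into (2): P₂ = (233 − 1×917/53) / 8 = 1429/53.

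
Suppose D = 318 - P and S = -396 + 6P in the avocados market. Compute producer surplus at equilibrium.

Producer surplus = 3888

Equilibrium: 318 - P = -396 + 6P gives P* = 102, Q* = 216.
Supply starts at P = 66 (where S = 0).
PS = ½(102 − 66)(216) = 3888.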